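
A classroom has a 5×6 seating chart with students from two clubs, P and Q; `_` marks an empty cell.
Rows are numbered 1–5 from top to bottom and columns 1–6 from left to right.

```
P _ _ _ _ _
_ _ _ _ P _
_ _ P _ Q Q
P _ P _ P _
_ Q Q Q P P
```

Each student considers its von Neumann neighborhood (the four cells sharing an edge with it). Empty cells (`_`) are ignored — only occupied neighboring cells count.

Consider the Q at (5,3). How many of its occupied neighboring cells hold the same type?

2

Occupied neighbors of (5,3): (4,3)=P, (5,2)=Q, (5,4)=Q.
Same type (Q): 2 of 3.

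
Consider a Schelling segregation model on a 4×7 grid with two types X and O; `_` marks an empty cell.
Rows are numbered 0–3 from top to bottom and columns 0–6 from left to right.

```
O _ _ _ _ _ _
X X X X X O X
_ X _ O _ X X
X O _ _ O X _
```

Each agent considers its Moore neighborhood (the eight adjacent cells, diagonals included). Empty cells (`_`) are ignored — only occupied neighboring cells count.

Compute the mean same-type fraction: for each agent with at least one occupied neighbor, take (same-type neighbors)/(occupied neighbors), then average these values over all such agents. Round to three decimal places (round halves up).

0.498

(0,0)O 0/2
(1,0)X 2/3
(1,1)X 3/4
(1,2)X 3/4
(1,3)X 2/3
(1,4)X 2/4
(1,5)O 0/4
(1,6)X 2/3
(2,1)X 4/5
(2,3)O 1/4
(2,5)X 4/6
(2,6)X 3/4
(3,0)X 1/2
(3,1)O 0/2
(3,4)O 1/3
(3,5)X 2/3
Sum over 16 agents: 0/2 + 2/3 + 3/4 + 3/4 + 2/3 + 2/4 + 0/4 + 2/3 + 4/5 + 1/4 + 4/6 + 3/4 + 1/2 + 0/2 + 1/3 + 2/3 = 239/30; mean = 239/30 ÷ 16 = 239/480 = 0.497916… → 0.498.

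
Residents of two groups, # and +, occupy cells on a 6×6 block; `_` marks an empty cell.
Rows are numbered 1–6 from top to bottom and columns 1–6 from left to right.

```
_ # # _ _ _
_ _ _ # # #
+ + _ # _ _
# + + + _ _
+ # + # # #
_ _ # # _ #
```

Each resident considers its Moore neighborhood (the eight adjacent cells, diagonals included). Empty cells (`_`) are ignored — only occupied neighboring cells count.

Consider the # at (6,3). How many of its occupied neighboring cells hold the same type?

3

Occupied neighbors of (6,3): (5,2)=#, (5,3)=+, (5,4)=#, (6,4)=#.
Same type (#): 3 of 4.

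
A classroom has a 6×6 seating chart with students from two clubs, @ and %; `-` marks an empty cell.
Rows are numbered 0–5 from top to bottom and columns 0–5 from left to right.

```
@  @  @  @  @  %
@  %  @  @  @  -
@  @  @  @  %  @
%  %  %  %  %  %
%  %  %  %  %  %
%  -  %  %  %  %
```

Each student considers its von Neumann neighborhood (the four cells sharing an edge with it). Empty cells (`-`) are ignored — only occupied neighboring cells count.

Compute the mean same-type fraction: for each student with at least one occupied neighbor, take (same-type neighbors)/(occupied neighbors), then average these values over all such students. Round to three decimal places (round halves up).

0.755

Row 0: (0,0)@ 2/2 · (0,1)@ 2/3 · (0,2)@ 3/3 · (0,3)@ 3/3 · (0,4)@ 2/3 · (0,5)% 0/1
Row 1: (1,0)@ 2/3 · (1,1)% 0/4 · (1,2)@ 3/4 · (1,3)@ 4/4 · (1,4)@ 2/3
Row 2: (2,0)@ 2/3 · (2,1)@ 2/4 · (2,2)@ 3/4 · (2,3)@ 2/4 · (2,4)% 1/4 · (2,5)@ 0/2
Row 3: (3,0)% 2/3 · (3,1)% 3/4 · (3,2)% 3/4 · (3,3)% 3/4 · (3,4)% 4/4 · (3,5)% 2/3
Row 4: (4,0)% 3/3 · (4,1)% 3/3 · (4,2)% 4/4 · (4,3)% 4/4 · (4,4)% 4/4 · (4,5)% 3/3
Row 5: (5,0)% 1/1 · (5,2)% 2/2 · (5,3)% 3/3 · (5,4)% 3/3 · (5,5)% 2/2
Sum over 34 students: 2/2 + 2/3 + 3/3 + 3/3 + 2/3 + 0/1 + 2/3 + 0/4 + 3/4 + 4/4 + 2/3 + 2/3 + 2/4 + 3/4 + 2/4 + 1/4 + 0/2 + 2/3 + 3/4 + 3/4 + 3/4 + 4/4 + 2/3 + 3/3 + 3/3 + 4/4 + 4/4 + 4/4 + 3/3 + 1/1 + 2/2 + 3/3 + 3/3 + 2/2 = 77/3; mean = 77/3 ÷ 34 = 77/102 = 0.754901… → 0.755.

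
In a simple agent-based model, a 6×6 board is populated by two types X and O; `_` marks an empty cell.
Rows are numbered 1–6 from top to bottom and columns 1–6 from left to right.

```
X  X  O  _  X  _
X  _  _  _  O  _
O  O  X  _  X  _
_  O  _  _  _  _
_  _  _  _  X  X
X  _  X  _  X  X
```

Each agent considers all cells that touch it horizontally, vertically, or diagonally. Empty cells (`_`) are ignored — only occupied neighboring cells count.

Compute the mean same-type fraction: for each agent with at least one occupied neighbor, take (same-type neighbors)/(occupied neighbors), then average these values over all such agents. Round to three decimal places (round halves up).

(1,1)X 2/2
(1,2)X 2/3
(1,3)O 0/1
(1,5)X 0/1
(2,1)X 2/4
(2,5)O 0/2
(3,1)O 2/3
(3,2)O 2/4
(3,3)X 0/2
(3,5)X 0/1
(4,2)O 2/3
(5,5)X 3/3
(5,6)X 3/3
(6,1)X — no occupied neighbors
(6,3)X — no occupied neighbors
(6,5)X 3/3
(6,6)X 3/3
Sum over 15 agents: 2/2 + 2/3 + 0/1 + 0/1 + 2/4 + 0/2 + 2/3 + 2/4 + 0/2 + 0/1 + 2/3 + 3/3 + 3/3 + 3/3 + 3/3 = 8; mean = 8 ÷ 15 = 8/15 = 0.533333… → 0.533.

0.533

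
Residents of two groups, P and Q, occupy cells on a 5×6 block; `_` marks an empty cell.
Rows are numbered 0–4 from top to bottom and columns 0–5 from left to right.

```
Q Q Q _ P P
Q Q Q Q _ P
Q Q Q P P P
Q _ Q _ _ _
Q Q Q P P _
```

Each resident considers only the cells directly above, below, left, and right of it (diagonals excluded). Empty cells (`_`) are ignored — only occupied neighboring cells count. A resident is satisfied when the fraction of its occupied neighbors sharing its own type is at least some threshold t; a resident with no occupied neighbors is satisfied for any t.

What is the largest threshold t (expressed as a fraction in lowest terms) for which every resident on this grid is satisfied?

(0,0)Q 2/2
(0,1)Q 3/3
(0,2)Q 2/2
(0,4)P 1/1
(0,5)P 2/2
(1,0)Q 3/3
(1,1)Q 4/4
(1,2)Q 4/4
(1,3)Q 1/2
(1,5)P 2/2
(2,0)Q 3/3
(2,1)Q 3/3
(2,2)Q 3/4
(2,3)P 1/3
(2,4)P 2/2
(2,5)P 2/2
(3,0)Q 2/2
(3,2)Q 2/2
(4,0)Q 2/2
(4,1)Q 2/2
(4,2)Q 2/3
(4,3)P 1/2
(4,4)P 1/1
The smallest same-type fraction is 1/3 at (2,3), which reduces to 1/3. Any threshold above that leaves this resident unsatisfied.

1/3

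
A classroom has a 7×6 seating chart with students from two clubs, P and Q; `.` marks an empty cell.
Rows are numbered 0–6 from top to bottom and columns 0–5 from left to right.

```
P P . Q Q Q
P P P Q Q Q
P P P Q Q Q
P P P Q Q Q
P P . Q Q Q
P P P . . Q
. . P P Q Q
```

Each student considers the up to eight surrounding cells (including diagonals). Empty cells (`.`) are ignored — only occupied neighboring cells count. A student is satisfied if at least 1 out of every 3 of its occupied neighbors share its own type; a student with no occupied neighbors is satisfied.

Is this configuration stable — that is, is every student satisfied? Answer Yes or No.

Row 0: (0,0)P 3/3 ✓ · (0,1)P 4/4 ✓ · (0,3)Q 3/4 ✓ · (0,4)Q 5/5 ✓ · (0,5)Q 3/3 ✓
Row 1: (1,0)P 5/5 ✓ · (1,1)P 7/7 ✓ · (1,2)P 4/7 ✓ · (1,3)Q 5/7 ✓ · (1,4)Q 8/8 ✓ · (1,5)Q 5/5 ✓
Row 2: (2,0)P 5/5 ✓ · (2,1)P 8/8 ✓ · (2,2)P 5/8 ✓ · (2,3)Q 5/8 ✓ · (2,4)Q 8/8 ✓ · (2,5)Q 5/5 ✓
Row 3: (3,0)P 5/5 ✓ · (3,1)P 7/7 ✓ · (3,2)P 4/7 ✓ · (3,3)Q 5/7 ✓ · (3,4)Q 8/8 ✓ · (3,5)Q 5/5 ✓
Row 4: (4,0)P 5/5 ✓ · (4,1)P 7/7 ✓ · (4,3)Q 3/5 ✓ · (4,4)Q 6/6 ✓ · (4,5)Q 4/4 ✓
Row 5: (5,0)P 3/3 ✓ · (5,1)P 5/5 ✓ · (5,2)P 4/5 ✓ · (5,5)Q 4/4 ✓
Row 6: (6,2)P 3/3 ✓ · (6,3)P 2/3 ✓ · (6,4)Q 2/3 ✓ · (6,5)Q 2/2 ✓
All meet the threshold, so the configuration is stable.

Yes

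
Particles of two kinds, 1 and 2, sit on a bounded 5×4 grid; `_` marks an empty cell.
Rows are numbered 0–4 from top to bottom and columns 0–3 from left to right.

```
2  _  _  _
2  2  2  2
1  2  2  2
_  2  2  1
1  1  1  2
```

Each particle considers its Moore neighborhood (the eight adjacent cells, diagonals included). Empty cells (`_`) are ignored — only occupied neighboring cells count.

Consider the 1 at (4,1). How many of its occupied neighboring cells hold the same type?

Occupied neighbors of (4,1): (3,1)=2, (3,2)=2, (4,0)=1, (4,2)=1.
Same type (1): 2 of 4.

2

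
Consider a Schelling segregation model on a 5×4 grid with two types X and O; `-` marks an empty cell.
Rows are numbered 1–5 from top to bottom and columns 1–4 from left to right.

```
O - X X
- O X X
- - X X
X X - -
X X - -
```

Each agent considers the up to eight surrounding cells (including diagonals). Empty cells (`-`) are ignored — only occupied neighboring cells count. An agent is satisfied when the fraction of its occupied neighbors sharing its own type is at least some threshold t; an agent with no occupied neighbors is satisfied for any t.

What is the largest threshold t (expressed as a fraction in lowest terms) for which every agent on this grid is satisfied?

1/4

Row 1: (1,1)O 1/1 · (1,3)X 3/4 · (1,4)X 3/3
Row 2: (2,2)O 1/4 · (2,3)X 5/6 · (2,4)X 5/5
Row 3: (3,3)X 4/5 · (3,4)X 3/3
Row 4: (4,1)X 3/3 · (4,2)X 4/4
Row 5: (5,1)X 3/3 · (5,2)X 3/3
The smallest same-type fraction is 1/4 at (2,2), which reduces to 1/4. Any threshold above that leaves this agent unsatisfied.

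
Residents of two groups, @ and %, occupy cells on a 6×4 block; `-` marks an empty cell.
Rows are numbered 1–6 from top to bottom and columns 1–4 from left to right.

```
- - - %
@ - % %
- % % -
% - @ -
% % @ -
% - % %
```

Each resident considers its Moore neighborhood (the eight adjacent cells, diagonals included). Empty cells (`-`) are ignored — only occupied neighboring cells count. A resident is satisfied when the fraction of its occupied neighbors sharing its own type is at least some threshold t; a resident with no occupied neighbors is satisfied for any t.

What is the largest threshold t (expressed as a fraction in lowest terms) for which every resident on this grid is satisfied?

(1,4)% 2/2
(2,1)@ 0/1
(2,3)% 4/4
(2,4)% 3/3
(3,2)% 3/5
(3,3)% 3/4
(4,1)% 3/3
(4,3)@ 1/4
(5,1)% 3/3
(5,2)% 4/6
(5,3)@ 1/4
(6,1)% 2/2
(6,3)% 2/3
(6,4)% 1/2
The smallest same-type fraction is 0/1 at (2,1), which reduces to 0/1. Any threshold above that leaves this resident unsatisfied.

0/1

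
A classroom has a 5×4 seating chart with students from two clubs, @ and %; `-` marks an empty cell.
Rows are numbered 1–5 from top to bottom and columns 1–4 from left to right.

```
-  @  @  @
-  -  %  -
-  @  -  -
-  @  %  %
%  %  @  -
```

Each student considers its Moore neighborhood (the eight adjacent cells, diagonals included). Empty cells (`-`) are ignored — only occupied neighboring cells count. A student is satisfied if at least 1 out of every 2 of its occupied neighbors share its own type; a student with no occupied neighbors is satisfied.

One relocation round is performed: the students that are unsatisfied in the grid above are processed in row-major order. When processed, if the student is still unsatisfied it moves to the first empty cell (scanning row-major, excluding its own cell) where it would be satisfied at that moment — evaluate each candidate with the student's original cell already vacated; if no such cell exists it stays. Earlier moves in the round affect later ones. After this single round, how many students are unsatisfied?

0

Initially unsatisfied (in order): (2,3), (3,2), (4,2), (4,3), (5,3).
  (2,3) → (3,3).
  (3,2) → (1,1).
  (4,2) → (2,1).
  (4,3): now satisfied by earlier moves; stays.
  (5,3) → (2,2).
Resulting grid:
@ @ @ @
@ @ - -
- - % -
- - % %
% % - -
All satisfied now.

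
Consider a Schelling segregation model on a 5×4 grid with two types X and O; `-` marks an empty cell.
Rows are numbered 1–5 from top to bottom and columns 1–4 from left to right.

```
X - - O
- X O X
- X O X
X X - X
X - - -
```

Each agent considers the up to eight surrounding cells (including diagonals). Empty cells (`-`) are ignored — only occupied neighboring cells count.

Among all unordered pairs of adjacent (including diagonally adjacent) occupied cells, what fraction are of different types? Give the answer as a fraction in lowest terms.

Scan each occupied cell's neighbors to the right and below (and the two forward diagonals) so each pair is counted once.
From row 1: 1 unlike of 3 pairs (running 1/3).
From row 2: 6 unlike of 9 pairs (running 7/12).
From row 3: 4 unlike of 7 pairs (running 11/19).
From row 4: 0 unlike of 3 pairs (running 11/22).
Total adjacent occupied pairs: 22; unlike-type pairs: 11.
11/22 reduces to 1/2.

1/2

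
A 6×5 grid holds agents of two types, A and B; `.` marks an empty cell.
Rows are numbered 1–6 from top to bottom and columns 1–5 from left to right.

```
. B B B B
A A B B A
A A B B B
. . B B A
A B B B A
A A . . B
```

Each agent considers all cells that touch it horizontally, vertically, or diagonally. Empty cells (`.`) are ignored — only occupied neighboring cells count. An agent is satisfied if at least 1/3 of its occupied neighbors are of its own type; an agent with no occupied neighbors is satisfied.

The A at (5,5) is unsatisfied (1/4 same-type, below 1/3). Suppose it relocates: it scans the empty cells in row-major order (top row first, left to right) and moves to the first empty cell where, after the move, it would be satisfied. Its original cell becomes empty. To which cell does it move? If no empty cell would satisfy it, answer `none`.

Vacating (5,5). Empty cells in order:
  (1,1): 2/3 same-type → satisfied — stop here.

(1,1)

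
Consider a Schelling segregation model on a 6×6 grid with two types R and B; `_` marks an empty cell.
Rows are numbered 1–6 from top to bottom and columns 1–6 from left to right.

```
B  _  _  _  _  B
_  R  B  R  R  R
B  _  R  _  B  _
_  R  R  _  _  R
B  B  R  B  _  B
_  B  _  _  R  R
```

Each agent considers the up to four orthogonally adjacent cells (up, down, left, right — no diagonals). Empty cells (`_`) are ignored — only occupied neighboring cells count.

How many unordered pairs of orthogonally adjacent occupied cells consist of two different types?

10

Scan each occupied cell's neighbors to the right and below so each pair is counted once.
From row 1: 1 unlike of 1 pairs (running 1/1).
From row 2: 4 unlike of 6 pairs (running 5/7).
From row 3: 0 unlike of 1 pairs (running 5/8).
From row 4: 2 unlike of 4 pairs (running 7/12).
From row 5: 3 unlike of 5 pairs (running 10/17).
From row 6: 0 unlike of 1 pairs (running 10/18).
Total adjacent occupied pairs: 18; unlike-type pairs: 10.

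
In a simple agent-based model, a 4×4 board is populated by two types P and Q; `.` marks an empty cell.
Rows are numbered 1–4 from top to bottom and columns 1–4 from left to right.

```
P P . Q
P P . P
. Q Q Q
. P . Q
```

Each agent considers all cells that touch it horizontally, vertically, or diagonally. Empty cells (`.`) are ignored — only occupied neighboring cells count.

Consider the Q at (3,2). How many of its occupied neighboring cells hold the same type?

1

Occupied neighbors of (3,2): (2,1)=P, (2,2)=P, (3,3)=Q, (4,2)=P.
Same type (Q): 1 of 4.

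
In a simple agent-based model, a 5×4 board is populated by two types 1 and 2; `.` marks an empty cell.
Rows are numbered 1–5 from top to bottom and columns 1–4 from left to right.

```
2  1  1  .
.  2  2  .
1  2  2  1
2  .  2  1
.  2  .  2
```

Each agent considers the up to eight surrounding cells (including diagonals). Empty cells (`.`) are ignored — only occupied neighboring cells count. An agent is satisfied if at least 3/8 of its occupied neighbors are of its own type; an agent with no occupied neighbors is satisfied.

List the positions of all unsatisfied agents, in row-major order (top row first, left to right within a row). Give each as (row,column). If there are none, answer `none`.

(1,1)2 1/2 ✓
(1,2)1 1/4 ✗
(1,3)1 1/3 ✗
(2,2)2 4/7 ✓
(2,3)2 3/6 ✓
(3,1)1 0/3 ✗
(3,2)2 5/6 ✓
(3,3)2 4/6 ✓
(3,4)1 1/4 ✗
(4,1)2 2/3 ✓
(4,3)2 4/6 ✓
(4,4)1 1/4 ✗
(5,2)2 2/2 ✓
(5,4)2 1/2 ✓

(1,2), (1,3), (3,1), (3,4), (4,4)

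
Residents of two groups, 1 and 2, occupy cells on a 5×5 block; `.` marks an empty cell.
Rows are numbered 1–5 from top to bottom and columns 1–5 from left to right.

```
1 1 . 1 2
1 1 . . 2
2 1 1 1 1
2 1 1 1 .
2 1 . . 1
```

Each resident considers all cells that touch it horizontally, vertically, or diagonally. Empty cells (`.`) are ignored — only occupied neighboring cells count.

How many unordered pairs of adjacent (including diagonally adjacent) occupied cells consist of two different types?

Scan each occupied cell's neighbors to the right and below (and the two forward diagonals) so each pair is counted once.
Row 1: 1(1,1)–1(1,2)= 1(1,1)–1(2,1)= 1(1,1)–1(2,2)= 1(1,2)–1(2,2)= 1(1,2)–1(2,1)= 1(1,4)–2(1,5)≠ 1(1,4)–2(2,5)≠ 2(1,5)–2(2,5)=  → 2/8 unlike.
Row 2: 1(2,1)–1(2,2)= 1(2,1)–2(3,1)≠ 1(2,1)–1(3,2)= 1(2,2)–1(3,2)= 1(2,2)–1(3,3)= 1(2,2)–2(3,1)≠ 2(2,5)–1(3,5)≠ 2(2,5)–1(3,4)≠  → 4/8 unlike.
Row 3: 2(3,1)–1(3,2)≠ 2(3,1)–2(4,1)= 2(3,1)–1(4,2)≠ 1(3,2)–1(3,3)= 1(3,2)–1(4,2)= 1(3,2)–1(4,3)= 1(3,2)–2(4,1)≠ 1(3,3)–1(3,4)= 1(3,3)–1(4,3)= 1(3,3)–1(4,4)= 1(3,3)–1(4,2)= 1(3,4)–1(3,5)= 1(3,4)–1(4,4)= 1(3,4)–1(4,3)= 1(3,5)–1(4,4)=  → 3/15 unlike.
Row 4: 2(4,1)–1(4,2)≠ 2(4,1)–2(5,1)= 2(4,1)–1(5,2)≠ 1(4,2)–1(4,3)= 1(4,2)–1(5,2)= 1(4,2)–2(5,1)≠ 1(4,3)–1(4,4)= 1(4,3)–1(5,2)= 1(4,4)–1(5,5)=  → 3/9 unlike.
Row 5: 2(5,1)–1(5,2)≠  → 1/1 unlike.
Total adjacent occupied pairs: 41; unlike-type pairs: 13.

13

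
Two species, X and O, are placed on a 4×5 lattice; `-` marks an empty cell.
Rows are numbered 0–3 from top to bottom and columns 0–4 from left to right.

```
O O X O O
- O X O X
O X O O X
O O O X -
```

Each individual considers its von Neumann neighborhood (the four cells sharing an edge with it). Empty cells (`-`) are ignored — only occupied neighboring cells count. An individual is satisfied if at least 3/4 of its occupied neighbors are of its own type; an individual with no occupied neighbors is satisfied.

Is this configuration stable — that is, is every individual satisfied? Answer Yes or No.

No

(0,0)O 1/1 ✓
(0,1)O 2/3 ✗
(0,2)X 1/3 ✗
(0,3)O 2/3 ✗
(0,4)O 1/2 ✗
(1,1)O 1/3 ✗
(1,2)X 1/4 ✗
(1,3)O 2/4 ✗
(1,4)X 1/3 ✗
(2,0)O 1/2 ✗
(2,1)X 0/4 ✗
(2,2)O 2/4 ✗
(2,3)O 2/4 ✗
(2,4)X 1/2 ✗
(3,0)O 2/2 ✓
(3,1)O 2/3 ✗
(3,2)O 2/3 ✗
(3,3)X 0/2 ✗
For instance (0,1) has only 2/3 same-type neighbors, below 3/4.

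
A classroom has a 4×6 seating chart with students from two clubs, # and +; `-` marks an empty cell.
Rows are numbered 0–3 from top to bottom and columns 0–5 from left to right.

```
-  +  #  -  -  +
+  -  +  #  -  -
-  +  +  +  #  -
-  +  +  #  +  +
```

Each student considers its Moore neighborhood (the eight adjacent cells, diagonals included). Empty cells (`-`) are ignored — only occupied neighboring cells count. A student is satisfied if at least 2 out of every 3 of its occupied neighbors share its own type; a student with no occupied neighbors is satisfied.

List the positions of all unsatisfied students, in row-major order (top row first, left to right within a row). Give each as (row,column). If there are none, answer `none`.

Row 0: (0,1)+ 2/3 satisfied · (0,2)# 1/3 not · (0,5)+ 0/0 satisfied
Row 1: (1,0)+ 2/2 satisfied · (1,2)+ 4/6 satisfied · (1,3)# 2/5 not
Row 2: (2,1)+ 5/5 satisfied · (2,2)+ 5/7 satisfied · (2,3)+ 4/7 not · (2,4)# 2/5 not
Row 3: (3,1)+ 3/3 satisfied · (3,2)+ 4/5 satisfied · (3,3)# 1/5 not · (3,4)+ 2/4 not · (3,5)+ 1/2 not

(0,2), (1,3), (2,3), (2,4), (3,3), (3,4), (3,5)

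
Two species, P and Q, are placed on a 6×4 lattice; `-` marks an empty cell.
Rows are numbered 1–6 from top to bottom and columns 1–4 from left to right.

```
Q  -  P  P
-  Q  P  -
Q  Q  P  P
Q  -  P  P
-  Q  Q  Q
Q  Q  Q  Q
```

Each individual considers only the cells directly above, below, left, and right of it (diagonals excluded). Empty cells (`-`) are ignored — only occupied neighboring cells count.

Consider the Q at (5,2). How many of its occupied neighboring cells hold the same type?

Occupied neighbors of (5,2): (6,2)=Q, (5,3)=Q.
Same type (Q): 2 of 2.

2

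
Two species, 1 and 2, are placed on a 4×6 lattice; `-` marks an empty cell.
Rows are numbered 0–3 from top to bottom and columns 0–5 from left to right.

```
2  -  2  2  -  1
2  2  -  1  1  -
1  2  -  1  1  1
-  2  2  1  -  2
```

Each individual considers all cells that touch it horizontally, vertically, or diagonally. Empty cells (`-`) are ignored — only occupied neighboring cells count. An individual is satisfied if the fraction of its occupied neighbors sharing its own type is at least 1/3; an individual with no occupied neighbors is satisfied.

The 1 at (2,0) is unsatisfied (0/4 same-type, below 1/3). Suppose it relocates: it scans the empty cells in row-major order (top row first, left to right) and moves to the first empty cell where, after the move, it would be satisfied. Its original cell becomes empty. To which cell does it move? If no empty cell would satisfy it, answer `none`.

Vacating (2,0). Empty cells in order:
  (0,1): 0/4 same-type → still unsatisfied.
  (0,4): 3/4 same-type → satisfied — stop here.

(0,4)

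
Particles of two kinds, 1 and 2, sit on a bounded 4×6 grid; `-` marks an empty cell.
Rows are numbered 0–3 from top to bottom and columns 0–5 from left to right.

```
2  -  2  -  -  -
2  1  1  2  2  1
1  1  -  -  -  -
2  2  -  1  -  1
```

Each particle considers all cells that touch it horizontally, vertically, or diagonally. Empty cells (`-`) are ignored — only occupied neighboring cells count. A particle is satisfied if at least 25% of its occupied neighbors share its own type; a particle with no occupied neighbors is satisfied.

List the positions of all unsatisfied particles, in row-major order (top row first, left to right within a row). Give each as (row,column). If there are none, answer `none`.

(0,0)2 1/2 ✓
(0,2)2 1/3 ✓
(1,0)2 1/4 ✓
(1,1)1 3/6 ✓
(1,2)1 2/4 ✓
(1,3)2 2/3 ✓
(1,4)2 1/2 ✓
(1,5)1 0/1 ✗
(2,0)1 2/5 ✓
(2,1)1 3/6 ✓
(3,0)2 1/3 ✓
(3,1)2 1/3 ✓
(3,3)1 0/0 ✓
(3,5)1 0/0 ✓

(1,5)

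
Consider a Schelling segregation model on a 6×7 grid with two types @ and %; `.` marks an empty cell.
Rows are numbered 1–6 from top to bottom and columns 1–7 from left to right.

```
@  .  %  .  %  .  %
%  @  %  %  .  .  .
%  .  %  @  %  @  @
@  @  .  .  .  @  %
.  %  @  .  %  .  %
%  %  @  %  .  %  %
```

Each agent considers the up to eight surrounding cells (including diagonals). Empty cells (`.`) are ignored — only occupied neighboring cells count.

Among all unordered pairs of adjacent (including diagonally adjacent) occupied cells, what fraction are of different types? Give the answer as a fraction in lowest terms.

Scan each occupied cell's neighbors to the right and below (and the two forward diagonals) so each pair is counted once.
From row 1: 2 unlike of 6 pairs (running 2/6).
From row 2: 6 unlike of 11 pairs (running 8/17).
From row 3: 9 unlike of 12 pairs (running 17/29).
From row 4: 5 unlike of 8 pairs (running 22/37).
From row 5: 4 unlike of 11 pairs (running 26/48).
From row 6: 2 unlike of 4 pairs (running 28/52).
Total adjacent occupied pairs: 52; unlike-type pairs: 28.
28/52 reduces to 7/13.

7/13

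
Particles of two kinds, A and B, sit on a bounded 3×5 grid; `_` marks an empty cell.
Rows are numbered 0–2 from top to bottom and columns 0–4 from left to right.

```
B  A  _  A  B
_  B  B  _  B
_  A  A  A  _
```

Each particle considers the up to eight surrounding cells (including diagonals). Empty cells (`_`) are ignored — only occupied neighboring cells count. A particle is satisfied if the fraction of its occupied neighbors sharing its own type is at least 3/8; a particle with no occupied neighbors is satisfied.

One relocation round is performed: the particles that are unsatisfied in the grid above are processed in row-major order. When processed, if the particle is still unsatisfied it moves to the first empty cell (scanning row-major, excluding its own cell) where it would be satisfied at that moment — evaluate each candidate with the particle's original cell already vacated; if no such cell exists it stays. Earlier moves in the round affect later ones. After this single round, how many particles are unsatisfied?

1

Initially unsatisfied (in order): (0,1), (0,3), (1,2), (1,4), (2,1), (2,3).
  (0,1) → (1,3).
  (0,3) → (2,0).
  (1,2) → (0,1).
  (1,4) → (0,2).
  (2,1): now satisfied by earlier moves; stays.
  (2,3): now satisfied by earlier moves; stays.
Resulting grid:
B B B _ B
_ B _ A _
A A A A _
Unsatisfied now: (0,4).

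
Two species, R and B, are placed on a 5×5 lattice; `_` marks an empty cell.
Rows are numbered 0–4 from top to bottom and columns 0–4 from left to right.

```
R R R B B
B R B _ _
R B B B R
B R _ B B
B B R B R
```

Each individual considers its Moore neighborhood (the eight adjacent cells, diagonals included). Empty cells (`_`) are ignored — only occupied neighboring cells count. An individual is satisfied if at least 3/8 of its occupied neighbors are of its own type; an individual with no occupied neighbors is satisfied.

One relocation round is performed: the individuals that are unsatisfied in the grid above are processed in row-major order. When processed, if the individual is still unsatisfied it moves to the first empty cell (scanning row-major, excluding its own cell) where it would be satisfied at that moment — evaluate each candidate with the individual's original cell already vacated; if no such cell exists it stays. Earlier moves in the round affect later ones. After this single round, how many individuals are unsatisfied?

Initially unsatisfied (in order): (1,0), (2,4), (3,1), (4,2), (4,4).
  (1,0) → (1,3).
  (2,4) → (1,0).
  (3,1): no empty cell satisfies it; stays.
  (4,2): no empty cell satisfies it; stays.
  (4,4): no empty cell satisfies it; stays.
Resulting grid:
R R R B B
R R B B _
R B B B _
B R _ B B
B B R B R
Unsatisfied now: (3,1), (4,2), (4,4).

3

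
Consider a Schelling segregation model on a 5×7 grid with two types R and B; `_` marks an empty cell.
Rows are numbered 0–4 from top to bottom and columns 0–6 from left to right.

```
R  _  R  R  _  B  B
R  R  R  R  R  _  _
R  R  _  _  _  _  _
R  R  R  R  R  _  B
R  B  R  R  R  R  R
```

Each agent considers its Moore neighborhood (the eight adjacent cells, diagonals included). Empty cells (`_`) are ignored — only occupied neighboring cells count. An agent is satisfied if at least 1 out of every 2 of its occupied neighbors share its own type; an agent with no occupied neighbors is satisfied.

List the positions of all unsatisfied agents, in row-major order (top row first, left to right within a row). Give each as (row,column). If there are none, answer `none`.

(3,6), (4,1)

(0,0)R 2/2 ✓
(0,2)R 4/4 ✓
(0,3)R 4/4 ✓
(0,5)B 1/2 ✓
(0,6)B 1/1 ✓
(1,0)R 4/4 ✓
(1,1)R 6/6 ✓
(1,2)R 5/5 ✓
(1,3)R 4/4 ✓
(1,4)R 2/3 ✓
(2,0)R 5/5 ✓
(2,1)R 7/7 ✓
(3,0)R 4/5 ✓
(3,1)R 6/7 ✓
(3,2)R 5/6 ✓
(3,3)R 5/5 ✓
(3,4)R 4/4 ✓
(3,6)B 0/2 ✗
(4,0)R 2/3 ✓
(4,1)B 0/5 ✗
(4,2)R 4/5 ✓
(4,3)R 5/5 ✓
(4,4)R 4/4 ✓
(4,5)R 3/4 ✓
(4,6)R 1/2 ✓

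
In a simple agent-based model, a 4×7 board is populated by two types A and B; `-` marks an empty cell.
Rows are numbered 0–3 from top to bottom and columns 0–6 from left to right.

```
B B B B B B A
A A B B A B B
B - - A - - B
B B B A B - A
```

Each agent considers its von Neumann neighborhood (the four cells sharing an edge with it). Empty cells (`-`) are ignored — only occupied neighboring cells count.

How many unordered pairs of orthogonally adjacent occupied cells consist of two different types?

Scan each occupied cell's neighbors to the right and below so each pair is counted once.
From row 0: 5 unlike of 13 pairs (running 5/13).
From row 1: 5 unlike of 9 pairs (running 10/22).
From row 2: 1 unlike of 3 pairs (running 11/25).
From row 3: 2 unlike of 4 pairs (running 13/29).
Total adjacent occupied pairs: 29; unlike-type pairs: 13.

13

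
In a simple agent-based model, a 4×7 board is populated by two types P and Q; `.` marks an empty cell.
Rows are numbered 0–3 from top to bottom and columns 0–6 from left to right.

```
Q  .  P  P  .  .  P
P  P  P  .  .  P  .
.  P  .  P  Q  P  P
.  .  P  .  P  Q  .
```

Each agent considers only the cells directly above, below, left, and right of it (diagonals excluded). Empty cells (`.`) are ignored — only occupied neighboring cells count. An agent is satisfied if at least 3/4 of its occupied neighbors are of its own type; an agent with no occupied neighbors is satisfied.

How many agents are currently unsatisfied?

7

(0,0)Q 0/1 unhappy
(0,2)P 2/2 ok
(0,3)P 1/1 ok
(0,6)P 0/0 ok
(1,0)P 1/2 unhappy
(1,1)P 3/3 ok
(1,2)P 2/2 ok
(1,5)P 1/1 ok
(2,1)P 1/1 ok
(2,3)P 0/1 unhappy
(2,4)Q 0/3 unhappy
(2,5)P 2/4 unhappy
(2,6)P 1/1 ok
(3,2)P 0/0 ok
(3,4)P 0/2 unhappy
(3,5)Q 0/2 unhappy
Unsatisfied: (0,0), (1,0), (2,3), (2,4), (2,5), (3,4), (3,5) — 7 in total.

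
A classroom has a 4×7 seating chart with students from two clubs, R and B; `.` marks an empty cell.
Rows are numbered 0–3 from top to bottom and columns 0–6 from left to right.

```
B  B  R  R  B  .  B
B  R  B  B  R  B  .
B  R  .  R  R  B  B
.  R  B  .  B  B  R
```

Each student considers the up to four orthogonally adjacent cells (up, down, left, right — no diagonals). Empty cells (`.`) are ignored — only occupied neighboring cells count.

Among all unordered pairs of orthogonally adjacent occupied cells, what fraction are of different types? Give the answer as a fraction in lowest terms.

Scan each occupied cell's neighbors to the right and below so each pair is counted once.
Row 0: B(0,0)–B(0,1)= B(0,0)–B(1,0)= B(0,1)–R(0,2)≠ B(0,1)–R(1,1)≠ R(0,2)–R(0,3)= R(0,2)–B(1,2)≠ R(0,3)–B(0,4)≠ R(0,3)–B(1,3)≠ B(0,4)–R(1,4)≠  → 6/9 unlike.
Row 1: B(1,0)–R(1,1)≠ B(1,0)–B(2,0)= R(1,1)–B(1,2)≠ R(1,1)–R(2,1)= B(1,2)–B(1,3)= B(1,3)–R(1,4)≠ B(1,3)–R(2,3)≠ R(1,4)–B(1,5)≠ R(1,4)–R(2,4)= B(1,5)–B(2,5)=  → 5/10 unlike.
Row 2: B(2,0)–R(2,1)≠ R(2,1)–R(3,1)= R(2,3)–R(2,4)= R(2,4)–B(2,5)≠ R(2,4)–B(3,4)≠ B(2,5)–B(2,6)= B(2,5)–B(3,5)= B(2,6)–R(3,6)≠  → 4/8 unlike.
Row 3: R(3,1)–B(3,2)≠ B(3,4)–B(3,5)= B(3,5)–R(3,6)≠  → 2/3 unlike.
Total adjacent occupied pairs: 30; unlike-type pairs: 17.
17/30 is already in lowest terms.

17/30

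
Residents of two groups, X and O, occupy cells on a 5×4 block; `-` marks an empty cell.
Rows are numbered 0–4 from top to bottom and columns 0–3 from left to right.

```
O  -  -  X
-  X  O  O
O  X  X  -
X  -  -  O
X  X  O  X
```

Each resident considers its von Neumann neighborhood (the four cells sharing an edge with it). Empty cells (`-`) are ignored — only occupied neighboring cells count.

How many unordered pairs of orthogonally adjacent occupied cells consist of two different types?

Scan each occupied cell's neighbors to the right and below so each pair is counted once.
From row 0: 1 unlike of 1 pairs (running 1/1).
From row 1: 2 unlike of 4 pairs (running 3/5).
From row 2: 2 unlike of 3 pairs (running 5/8).
From row 3: 1 unlike of 2 pairs (running 6/10).
From row 4: 2 unlike of 3 pairs (running 8/13).
Total adjacent occupied pairs: 13; unlike-type pairs: 8.

8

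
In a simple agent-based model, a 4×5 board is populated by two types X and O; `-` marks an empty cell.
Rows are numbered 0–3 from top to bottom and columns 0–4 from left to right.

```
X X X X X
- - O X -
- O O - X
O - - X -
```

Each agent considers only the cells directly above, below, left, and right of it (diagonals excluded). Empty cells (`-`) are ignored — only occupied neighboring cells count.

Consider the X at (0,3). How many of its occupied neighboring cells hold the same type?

Occupied neighbors of (0,3): (1,3)=X, (0,2)=X, (0,4)=X.
Same type (X): 3 of 3.

3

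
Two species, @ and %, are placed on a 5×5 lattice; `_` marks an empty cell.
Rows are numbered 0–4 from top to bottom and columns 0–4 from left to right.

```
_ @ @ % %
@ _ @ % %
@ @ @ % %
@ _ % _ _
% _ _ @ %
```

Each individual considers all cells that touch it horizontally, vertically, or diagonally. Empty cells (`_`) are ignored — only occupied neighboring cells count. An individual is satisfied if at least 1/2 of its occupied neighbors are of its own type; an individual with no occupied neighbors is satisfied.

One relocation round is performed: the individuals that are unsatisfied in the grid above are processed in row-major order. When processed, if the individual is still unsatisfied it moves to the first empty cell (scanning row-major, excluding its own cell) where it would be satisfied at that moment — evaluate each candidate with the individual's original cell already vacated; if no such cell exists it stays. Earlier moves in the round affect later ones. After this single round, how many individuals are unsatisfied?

0

Initially unsatisfied (in order): (2,2), (3,2), (4,0), (4,3), (4,4).
  (2,2) → (0,0).
  (3,2) → (2,2).
  (4,0) → (3,2).
  (4,3) → (1,1).
  (4,4): now satisfied by earlier moves; stays.
Resulting grid:
@ @ @ % %
@ @ @ % %
@ @ % % %
@ _ % _ _
_ _ _ _ %
All satisfied now.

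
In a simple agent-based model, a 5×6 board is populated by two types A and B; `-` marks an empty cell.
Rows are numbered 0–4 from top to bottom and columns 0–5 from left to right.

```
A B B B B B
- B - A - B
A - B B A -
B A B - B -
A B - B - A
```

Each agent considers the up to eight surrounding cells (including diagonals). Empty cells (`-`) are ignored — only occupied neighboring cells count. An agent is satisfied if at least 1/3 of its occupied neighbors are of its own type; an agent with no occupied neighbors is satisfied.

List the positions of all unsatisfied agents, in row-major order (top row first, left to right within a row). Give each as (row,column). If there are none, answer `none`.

(0,0), (1,3), (2,4), (3,0), (4,5)

(0,0)A 0/2 not
(0,1)B 2/3 satisfied
(0,2)B 3/4 satisfied
(0,3)B 2/3 satisfied
(0,4)B 3/4 satisfied
(0,5)B 2/2 satisfied
(1,1)B 3/5 satisfied
(1,3)A 1/6 not
(1,5)B 2/3 satisfied
(2,0)A 1/3 satisfied
(2,2)B 3/5 satisfied
(2,3)B 3/5 satisfied
(2,4)A 1/4 not
(3,0)B 1/4 not
(3,1)A 2/6 satisfied
(3,2)B 4/5 satisfied
(3,4)B 2/4 satisfied
(4,0)A 1/3 satisfied
(4,1)B 2/4 satisfied
(4,3)B 2/2 satisfied
(4,5)A 0/1 not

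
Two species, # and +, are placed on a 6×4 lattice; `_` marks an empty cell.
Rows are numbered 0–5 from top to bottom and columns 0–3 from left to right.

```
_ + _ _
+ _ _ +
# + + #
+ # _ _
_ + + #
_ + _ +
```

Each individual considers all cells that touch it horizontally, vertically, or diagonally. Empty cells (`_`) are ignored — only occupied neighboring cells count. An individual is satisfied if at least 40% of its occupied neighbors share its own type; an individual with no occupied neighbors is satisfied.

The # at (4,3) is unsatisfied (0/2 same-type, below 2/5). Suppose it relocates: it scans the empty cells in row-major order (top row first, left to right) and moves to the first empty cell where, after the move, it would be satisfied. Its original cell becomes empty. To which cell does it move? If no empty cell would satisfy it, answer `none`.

Vacating (4,3). Empty cells in order:
  (0,0): 0/2 same-type → still unsatisfied.
  (0,2): 0/2 same-type → still unsatisfied.
  (0,3): 0/1 same-type → still unsatisfied.
  (1,1): 1/5 same-type → still unsatisfied.
  (1,2): 1/5 same-type → still unsatisfied.
  (3,2): 2/6 same-type → still unsatisfied.
  (3,3): 1/3 same-type → still unsatisfied.
  (4,0): 1/4 same-type → still unsatisfied.
  (5,0): 0/2 same-type → still unsatisfied.
  (5,2): 0/4 same-type → still unsatisfied.

none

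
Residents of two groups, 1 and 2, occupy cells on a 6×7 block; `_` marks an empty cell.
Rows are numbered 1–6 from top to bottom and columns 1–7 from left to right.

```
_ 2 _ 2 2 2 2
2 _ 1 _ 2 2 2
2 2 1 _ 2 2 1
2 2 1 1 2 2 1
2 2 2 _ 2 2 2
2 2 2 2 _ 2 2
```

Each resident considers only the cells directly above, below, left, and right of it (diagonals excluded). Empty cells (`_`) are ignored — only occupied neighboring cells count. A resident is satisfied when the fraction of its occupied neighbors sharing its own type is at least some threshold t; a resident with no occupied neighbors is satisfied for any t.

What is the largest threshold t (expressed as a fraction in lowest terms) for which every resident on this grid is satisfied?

1/3

(1,2)2 — no occupied neighbors
(1,4)2 1/1
(1,5)2 3/3
(1,6)2 3/3
(1,7)2 2/2
(2,1)2 1/1
(2,3)1 1/1
(2,5)2 3/3
(2,6)2 4/4
(2,7)2 2/3
(3,1)2 3/3
(3,2)2 2/3
(3,3)1 2/3
(3,5)2 3/3
(3,6)2 3/4
(3,7)1 1/3
(4,1)2 3/3
(4,2)2 3/4
(4,3)1 2/4
(4,4)1 1/2
(4,5)2 3/4
(4,6)2 3/4
(4,7)1 1/3
(5,1)2 3/3
(5,2)2 4/4
(5,3)2 2/3
(5,5)2 2/2
(5,6)2 4/4
(5,7)2 2/3
(6,1)2 2/2
(6,2)2 3/3
(6,3)2 3/3
(6,4)2 1/1
(6,6)2 2/2
(6,7)2 2/2
The smallest same-type fraction is 1/3 at (3,7), which reduces to 1/3. Any threshold above that leaves this resident unsatisfied.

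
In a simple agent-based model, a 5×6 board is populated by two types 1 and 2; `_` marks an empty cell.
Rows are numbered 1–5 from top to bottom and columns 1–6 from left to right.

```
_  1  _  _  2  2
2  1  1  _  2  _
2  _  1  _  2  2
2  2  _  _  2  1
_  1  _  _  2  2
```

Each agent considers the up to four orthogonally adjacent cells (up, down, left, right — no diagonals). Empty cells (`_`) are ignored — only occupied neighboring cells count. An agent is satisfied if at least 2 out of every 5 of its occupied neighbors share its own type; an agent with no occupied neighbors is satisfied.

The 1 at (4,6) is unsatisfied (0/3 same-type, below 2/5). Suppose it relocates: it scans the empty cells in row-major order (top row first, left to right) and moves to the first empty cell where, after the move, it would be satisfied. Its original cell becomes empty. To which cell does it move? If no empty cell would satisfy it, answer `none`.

Vacating (4,6). Empty cells in order:
  (1,1): 1/2 same-type → satisfied — stop here.

(1,1)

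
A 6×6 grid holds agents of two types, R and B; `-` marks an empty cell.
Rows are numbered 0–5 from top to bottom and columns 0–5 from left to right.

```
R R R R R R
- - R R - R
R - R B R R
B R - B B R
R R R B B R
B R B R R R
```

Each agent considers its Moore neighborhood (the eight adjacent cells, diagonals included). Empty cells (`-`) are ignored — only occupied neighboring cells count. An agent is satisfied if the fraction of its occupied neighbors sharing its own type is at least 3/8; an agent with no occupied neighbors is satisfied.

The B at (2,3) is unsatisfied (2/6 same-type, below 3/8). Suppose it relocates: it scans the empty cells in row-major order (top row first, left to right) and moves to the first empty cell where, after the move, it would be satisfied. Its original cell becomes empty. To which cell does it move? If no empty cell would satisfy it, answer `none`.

none

Vacating (2,3). Empty cells in order:
  (1,0): 0/3 same-type → still unsatisfied.
  (1,1): 0/6 same-type → still unsatisfied.
  (1,4): 0/7 same-type → still unsatisfied.
  (2,1): 1/5 same-type → still unsatisfied.
  (3,2): 2/6 same-type → still unsatisfied.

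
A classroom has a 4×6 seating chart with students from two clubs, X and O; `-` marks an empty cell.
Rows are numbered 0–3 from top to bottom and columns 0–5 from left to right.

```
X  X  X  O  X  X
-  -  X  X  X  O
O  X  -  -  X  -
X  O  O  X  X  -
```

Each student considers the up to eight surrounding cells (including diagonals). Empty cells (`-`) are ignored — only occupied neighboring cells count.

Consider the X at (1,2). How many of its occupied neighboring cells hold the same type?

Occupied neighbors of (1,2): (0,1)=X, (0,2)=X, (0,3)=O, (1,3)=X, (2,1)=X.
Same type (X): 4 of 5.

4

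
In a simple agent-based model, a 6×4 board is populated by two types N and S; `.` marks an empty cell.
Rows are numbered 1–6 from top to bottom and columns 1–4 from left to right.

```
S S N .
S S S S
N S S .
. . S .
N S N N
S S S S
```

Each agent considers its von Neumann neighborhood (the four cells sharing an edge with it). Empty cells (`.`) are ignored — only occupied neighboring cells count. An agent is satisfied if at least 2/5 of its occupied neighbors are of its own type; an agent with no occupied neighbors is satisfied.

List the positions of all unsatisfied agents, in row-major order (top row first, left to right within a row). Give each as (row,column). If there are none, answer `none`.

Row 1: (1,1)S 2/2 satisfied · (1,2)S 2/3 satisfied · (1,3)N 0/2 not
Row 2: (2,1)S 2/3 satisfied · (2,2)S 4/4 satisfied · (2,3)S 3/4 satisfied · (2,4)S 1/1 satisfied
Row 3: (3,1)N 0/2 not · (3,2)S 2/3 satisfied · (3,3)S 3/3 satisfied
Row 4: (4,3)S 1/2 satisfied
Row 5: (5,1)N 0/2 not · (5,2)S 1/3 not · (5,3)N 1/4 not · (5,4)N 1/2 satisfied
Row 6: (6,1)S 1/2 satisfied · (6,2)S 3/3 satisfied · (6,3)S 2/3 satisfied · (6,4)S 1/2 satisfied

(1,3), (3,1), (5,1), (5,2), (5,3)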